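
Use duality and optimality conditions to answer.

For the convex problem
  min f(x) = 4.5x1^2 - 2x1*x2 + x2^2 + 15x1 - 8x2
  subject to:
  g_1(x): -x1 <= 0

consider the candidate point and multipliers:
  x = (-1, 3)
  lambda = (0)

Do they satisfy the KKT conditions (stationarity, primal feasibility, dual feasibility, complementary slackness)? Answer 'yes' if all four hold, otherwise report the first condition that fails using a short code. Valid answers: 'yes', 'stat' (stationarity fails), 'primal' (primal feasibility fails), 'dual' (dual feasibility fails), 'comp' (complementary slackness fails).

Gradient of f: grad f(x) = Q x + c = (0, 0)
Constraint values g_i(x) = a_i^T x - b_i:
  g_1((-1, 3)) = 1
Stationarity residual: grad f(x) + sum_i lambda_i a_i = (0, 0)
  -> stationarity OK
Primal feasibility (all g_i <= 0): FAILS
Dual feasibility (all lambda_i >= 0): OK
Complementary slackness (lambda_i * g_i(x) = 0 for all i): OK

Verdict: the first failing condition is primal_feasibility -> primal.

primal


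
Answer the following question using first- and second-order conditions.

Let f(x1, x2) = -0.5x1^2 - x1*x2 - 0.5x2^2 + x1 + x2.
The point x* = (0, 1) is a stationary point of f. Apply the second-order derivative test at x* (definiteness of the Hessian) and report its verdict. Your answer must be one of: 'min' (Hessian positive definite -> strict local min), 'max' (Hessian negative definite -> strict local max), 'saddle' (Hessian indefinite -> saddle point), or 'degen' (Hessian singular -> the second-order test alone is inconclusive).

Compute the Hessian H = grad^2 f:
  H = [[-1, -1], [-1, -1]]
Verify stationarity: grad f(x*) = H x* + g = (0, 0).
Eigenvalues of H: -2, 0.
H has a zero eigenvalue (singular; negative semidefinite but not definite), so H is neither positive definite, negative definite, nor indefinite. The second-order test alone is inconclusive -> degen.
(Indeed, f is constant along the null direction of H through x*, so x* is not a strict local extremum.)

degen


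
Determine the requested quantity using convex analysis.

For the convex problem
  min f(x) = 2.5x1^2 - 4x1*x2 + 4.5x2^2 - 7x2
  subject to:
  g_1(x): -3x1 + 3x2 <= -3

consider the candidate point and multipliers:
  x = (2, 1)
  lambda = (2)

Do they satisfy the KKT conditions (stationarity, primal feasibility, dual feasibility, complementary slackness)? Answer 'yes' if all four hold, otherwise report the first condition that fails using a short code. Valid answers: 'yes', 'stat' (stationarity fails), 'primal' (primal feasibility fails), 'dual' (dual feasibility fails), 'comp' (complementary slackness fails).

Gradient of f: grad f(x) = Q x + c = (6, -6)
Constraint values g_i(x) = a_i^T x - b_i:
  g_1((2, 1)) = 0
Stationarity residual: grad f(x) + sum_i lambda_i a_i = (0, 0)
  -> stationarity OK
Primal feasibility (all g_i <= 0): OK
Dual feasibility (all lambda_i >= 0): OK
Complementary slackness (lambda_i * g_i(x) = 0 for all i): OK

Verdict: yes, KKT holds.

yes


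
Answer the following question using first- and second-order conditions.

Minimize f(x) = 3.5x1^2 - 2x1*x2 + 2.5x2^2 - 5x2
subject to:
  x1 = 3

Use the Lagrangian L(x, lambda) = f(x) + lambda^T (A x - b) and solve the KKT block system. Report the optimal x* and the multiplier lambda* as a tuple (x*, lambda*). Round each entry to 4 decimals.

Form the Lagrangian:
  L(x, lambda) = (1/2) x^T Q x + c^T x + lambda^T (A x - b)
Stationarity (grad_x L = 0): Q x + c + A^T lambda = 0.
Primal feasibility: A x = b.

This gives the KKT block system:
  [ Q   A^T ] [ x     ]   [-c ]
  [ A    0  ] [ lambda ] = [ b ]

Solving the linear system:
  x*      = (3, 2.2)
  lambda* = (-16.6)
  f(x*)   = 19.4

x* = (3, 2.2), lambda* = (-16.6)


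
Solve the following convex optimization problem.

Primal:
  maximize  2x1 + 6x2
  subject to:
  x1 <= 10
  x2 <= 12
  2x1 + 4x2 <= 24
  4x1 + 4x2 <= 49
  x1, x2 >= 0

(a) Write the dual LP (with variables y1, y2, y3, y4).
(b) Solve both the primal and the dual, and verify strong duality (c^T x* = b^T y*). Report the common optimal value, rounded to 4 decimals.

The standard primal-dual pair for 'max c^T x s.t. A x <= b, x >= 0' is:
  Dual:  min b^T y  s.t.  A^T y >= c,  y >= 0.

So the dual LP is:
  minimize  10y1 + 12y2 + 24y3 + 49y4
  subject to:
    y1 + 2y3 + 4y4 >= 2
    y2 + 4y3 + 4y4 >= 6
    y1, y2, y3, y4 >= 0

Solving the primal: x* = (0, 6).
  primal value c^T x* = 36.
Solving the dual: y* = (0, 0, 1.5, 0).
  dual value b^T y* = 36.
Strong duality: c^T x* = b^T y*. Confirmed.

36


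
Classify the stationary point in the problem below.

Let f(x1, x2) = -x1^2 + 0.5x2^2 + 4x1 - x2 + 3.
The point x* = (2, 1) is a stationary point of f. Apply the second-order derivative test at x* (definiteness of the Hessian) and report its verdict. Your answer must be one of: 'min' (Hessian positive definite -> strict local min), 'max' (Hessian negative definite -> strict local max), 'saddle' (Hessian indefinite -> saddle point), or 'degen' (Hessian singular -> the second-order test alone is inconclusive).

Compute the Hessian H = grad^2 f:
  H = [[-2, 0], [0, 1]]
Verify stationarity: grad f(x*) = H x* + g = (0, 0).
Eigenvalues of H: -2, 1.
Eigenvalues have mixed signs, so H is indefinite -> x* is a saddle point.

saddle


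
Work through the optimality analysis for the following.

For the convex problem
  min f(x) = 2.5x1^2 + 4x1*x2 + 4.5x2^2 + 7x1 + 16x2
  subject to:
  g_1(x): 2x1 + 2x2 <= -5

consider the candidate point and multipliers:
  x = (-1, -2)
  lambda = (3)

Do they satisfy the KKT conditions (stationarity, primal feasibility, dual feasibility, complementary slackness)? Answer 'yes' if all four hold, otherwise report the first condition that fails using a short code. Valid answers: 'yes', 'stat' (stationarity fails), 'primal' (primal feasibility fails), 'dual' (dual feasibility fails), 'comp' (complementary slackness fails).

Gradient of f: grad f(x) = Q x + c = (-6, -6)
Constraint values g_i(x) = a_i^T x - b_i:
  g_1((-1, -2)) = -1
Stationarity residual: grad f(x) + sum_i lambda_i a_i = (0, 0)
  -> stationarity OK
Primal feasibility (all g_i <= 0): OK
Dual feasibility (all lambda_i >= 0): OK
Complementary slackness (lambda_i * g_i(x) = 0 for all i): FAILS

Verdict: the first failing condition is complementary_slackness -> comp.

comp


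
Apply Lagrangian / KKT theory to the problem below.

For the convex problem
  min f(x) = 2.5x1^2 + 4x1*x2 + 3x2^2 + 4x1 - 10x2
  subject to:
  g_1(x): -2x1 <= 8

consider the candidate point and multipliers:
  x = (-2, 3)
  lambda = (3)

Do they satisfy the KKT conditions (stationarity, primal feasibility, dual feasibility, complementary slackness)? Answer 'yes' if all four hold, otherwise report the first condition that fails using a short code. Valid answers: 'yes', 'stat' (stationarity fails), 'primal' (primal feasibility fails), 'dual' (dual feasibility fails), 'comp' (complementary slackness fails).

Gradient of f: grad f(x) = Q x + c = (6, 0)
Constraint values g_i(x) = a_i^T x - b_i:
  g_1((-2, 3)) = -4
Stationarity residual: grad f(x) + sum_i lambda_i a_i = (0, 0)
  -> stationarity OK
Primal feasibility (all g_i <= 0): OK
Dual feasibility (all lambda_i >= 0): OK
Complementary slackness (lambda_i * g_i(x) = 0 for all i): FAILS

Verdict: the first failing condition is complementary_slackness -> comp.

comp


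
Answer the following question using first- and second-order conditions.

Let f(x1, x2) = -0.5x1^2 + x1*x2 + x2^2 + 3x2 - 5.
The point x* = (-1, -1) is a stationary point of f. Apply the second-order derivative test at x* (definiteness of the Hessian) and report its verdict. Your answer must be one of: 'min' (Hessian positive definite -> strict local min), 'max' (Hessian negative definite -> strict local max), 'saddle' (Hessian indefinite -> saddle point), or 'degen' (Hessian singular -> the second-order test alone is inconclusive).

Compute the Hessian H = grad^2 f:
  H = [[-1, 1], [1, 2]]
Verify stationarity: grad f(x*) = H x* + g = (0, 0).
Eigenvalues of H: -1.3028, 2.3028.
Eigenvalues have mixed signs, so H is indefinite -> x* is a saddle point.

saddle


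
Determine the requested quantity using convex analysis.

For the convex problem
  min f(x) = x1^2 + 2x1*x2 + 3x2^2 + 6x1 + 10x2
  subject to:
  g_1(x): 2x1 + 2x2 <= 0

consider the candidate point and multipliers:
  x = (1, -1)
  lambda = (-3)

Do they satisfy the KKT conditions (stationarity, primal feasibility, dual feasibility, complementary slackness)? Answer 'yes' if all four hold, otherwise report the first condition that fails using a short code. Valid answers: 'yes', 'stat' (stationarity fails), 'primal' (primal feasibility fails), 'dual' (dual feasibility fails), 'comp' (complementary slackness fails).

Gradient of f: grad f(x) = Q x + c = (6, 6)
Constraint values g_i(x) = a_i^T x - b_i:
  g_1((1, -1)) = 0
Stationarity residual: grad f(x) + sum_i lambda_i a_i = (0, 0)
  -> stationarity OK
Primal feasibility (all g_i <= 0): OK
Dual feasibility (all lambda_i >= 0): FAILS
Complementary slackness (lambda_i * g_i(x) = 0 for all i): OK

Verdict: the first failing condition is dual_feasibility -> dual.

dual


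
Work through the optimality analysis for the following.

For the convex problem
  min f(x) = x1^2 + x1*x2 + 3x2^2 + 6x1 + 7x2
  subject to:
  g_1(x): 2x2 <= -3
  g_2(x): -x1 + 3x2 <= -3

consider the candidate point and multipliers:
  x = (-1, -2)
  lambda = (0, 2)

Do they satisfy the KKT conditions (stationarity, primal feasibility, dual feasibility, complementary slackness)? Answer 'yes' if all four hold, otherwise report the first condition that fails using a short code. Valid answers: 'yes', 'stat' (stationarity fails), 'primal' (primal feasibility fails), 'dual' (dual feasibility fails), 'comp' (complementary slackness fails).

Gradient of f: grad f(x) = Q x + c = (2, -6)
Constraint values g_i(x) = a_i^T x - b_i:
  g_1((-1, -2)) = -1
  g_2((-1, -2)) = -2
Stationarity residual: grad f(x) + sum_i lambda_i a_i = (0, 0)
  -> stationarity OK
Primal feasibility (all g_i <= 0): OK
Dual feasibility (all lambda_i >= 0): OK
Complementary slackness (lambda_i * g_i(x) = 0 for all i): FAILS

Verdict: the first failing condition is complementary_slackness -> comp.

comp


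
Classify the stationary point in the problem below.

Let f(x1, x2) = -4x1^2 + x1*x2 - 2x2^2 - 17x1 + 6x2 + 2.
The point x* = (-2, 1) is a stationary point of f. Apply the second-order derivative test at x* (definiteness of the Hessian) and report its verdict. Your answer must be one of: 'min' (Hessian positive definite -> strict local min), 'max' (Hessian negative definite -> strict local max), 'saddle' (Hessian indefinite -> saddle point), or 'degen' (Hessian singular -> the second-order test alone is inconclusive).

Compute the Hessian H = grad^2 f:
  H = [[-8, 1], [1, -4]]
Verify stationarity: grad f(x*) = H x* + g = (0, 0).
Eigenvalues of H: -8.2361, -3.7639.
Both eigenvalues < 0, so H is negative definite -> x* is a strict local max.

max


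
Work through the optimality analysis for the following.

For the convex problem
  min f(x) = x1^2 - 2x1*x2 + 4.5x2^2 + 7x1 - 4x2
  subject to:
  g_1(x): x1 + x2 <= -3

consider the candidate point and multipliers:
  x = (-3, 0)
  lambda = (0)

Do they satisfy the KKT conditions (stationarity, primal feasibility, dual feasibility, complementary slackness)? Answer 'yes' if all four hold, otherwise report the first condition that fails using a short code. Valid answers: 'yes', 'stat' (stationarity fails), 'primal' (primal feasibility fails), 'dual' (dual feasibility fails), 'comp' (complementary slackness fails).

Gradient of f: grad f(x) = Q x + c = (1, 2)
Constraint values g_i(x) = a_i^T x - b_i:
  g_1((-3, 0)) = 0
Stationarity residual: grad f(x) + sum_i lambda_i a_i = (1, 2)
  -> stationarity FAILS
Primal feasibility (all g_i <= 0): OK
Dual feasibility (all lambda_i >= 0): OK
Complementary slackness (lambda_i * g_i(x) = 0 for all i): OK

Verdict: the first failing condition is stationarity -> stat.

stat


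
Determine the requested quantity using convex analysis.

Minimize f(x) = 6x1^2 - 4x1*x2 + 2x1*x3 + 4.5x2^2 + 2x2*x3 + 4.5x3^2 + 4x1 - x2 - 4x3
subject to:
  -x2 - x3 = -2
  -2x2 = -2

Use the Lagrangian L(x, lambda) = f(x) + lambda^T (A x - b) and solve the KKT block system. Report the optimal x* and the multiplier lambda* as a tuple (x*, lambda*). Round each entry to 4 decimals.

Form the Lagrangian:
  L(x, lambda) = (1/2) x^T Q x + c^T x + lambda^T (A x - b)
Stationarity (grad_x L = 0): Q x + c + A^T lambda = 0.
Primal feasibility: A x = b.

This gives the KKT block system:
  [ Q   A^T ] [ x     ]   [-c ]
  [ A    0  ] [ lambda ] = [ b ]

Solving the linear system:
  x*      = (-0.1667, 1, 1)
  lambda* = (6.6667, 2)
  f(x*)   = 5.8333

x* = (-0.1667, 1, 1), lambda* = (6.6667, 2)


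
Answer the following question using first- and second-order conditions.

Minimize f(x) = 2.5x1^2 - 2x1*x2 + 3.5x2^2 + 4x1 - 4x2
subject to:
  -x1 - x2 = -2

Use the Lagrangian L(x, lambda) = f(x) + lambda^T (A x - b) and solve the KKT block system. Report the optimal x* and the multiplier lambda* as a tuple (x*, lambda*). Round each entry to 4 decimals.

Form the Lagrangian:
  L(x, lambda) = (1/2) x^T Q x + c^T x + lambda^T (A x - b)
Stationarity (grad_x L = 0): Q x + c + A^T lambda = 0.
Primal feasibility: A x = b.

This gives the KKT block system:
  [ Q   A^T ] [ x     ]   [-c ]
  [ A    0  ] [ lambda ] = [ b ]

Solving the linear system:
  x*      = (0.625, 1.375)
  lambda* = (4.375)
  f(x*)   = 2.875

x* = (0.625, 1.375), lambda* = (4.375)


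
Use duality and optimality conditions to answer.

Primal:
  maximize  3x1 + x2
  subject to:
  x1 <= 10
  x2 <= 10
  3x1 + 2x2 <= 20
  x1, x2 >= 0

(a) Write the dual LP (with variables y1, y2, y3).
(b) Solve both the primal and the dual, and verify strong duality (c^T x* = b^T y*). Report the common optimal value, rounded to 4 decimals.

The standard primal-dual pair for 'max c^T x s.t. A x <= b, x >= 0' is:
  Dual:  min b^T y  s.t.  A^T y >= c,  y >= 0.

So the dual LP is:
  minimize  10y1 + 10y2 + 20y3
  subject to:
    y1 + 3y3 >= 3
    y2 + 2y3 >= 1
    y1, y2, y3 >= 0

Solving the primal: x* = (6.6667, 0).
  primal value c^T x* = 20.
Solving the dual: y* = (0, 0, 1).
  dual value b^T y* = 20.
Strong duality: c^T x* = b^T y*. Confirmed.

20


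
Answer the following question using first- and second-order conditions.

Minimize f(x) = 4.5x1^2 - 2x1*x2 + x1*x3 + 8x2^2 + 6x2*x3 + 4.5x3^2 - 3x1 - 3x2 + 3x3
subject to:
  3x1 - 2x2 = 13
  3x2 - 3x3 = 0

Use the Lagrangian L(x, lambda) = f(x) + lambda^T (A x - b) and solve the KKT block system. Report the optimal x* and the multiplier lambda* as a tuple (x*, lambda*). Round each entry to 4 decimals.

Form the Lagrangian:
  L(x, lambda) = (1/2) x^T Q x + c^T x + lambda^T (A x - b)
Stationarity (grad_x L = 0): Q x + c + A^T lambda = 0.
Primal feasibility: A x = b.

This gives the KKT block system:
  [ Q   A^T ] [ x     ]   [-c ]
  [ A    0  ] [ lambda ] = [ b ]

Solving the linear system:
  x*      = (4.0028, -0.4958, -0.4958)
  lambda* = (-11.1737, -0.1447)
  f(x*)   = 66.6246

x* = (4.0028, -0.4958, -0.4958), lambda* = (-11.1737, -0.1447)


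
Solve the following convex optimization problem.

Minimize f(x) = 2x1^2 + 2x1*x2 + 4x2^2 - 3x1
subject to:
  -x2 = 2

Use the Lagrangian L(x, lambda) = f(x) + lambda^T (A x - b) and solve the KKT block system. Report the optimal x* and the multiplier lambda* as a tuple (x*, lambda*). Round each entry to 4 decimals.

Form the Lagrangian:
  L(x, lambda) = (1/2) x^T Q x + c^T x + lambda^T (A x - b)
Stationarity (grad_x L = 0): Q x + c + A^T lambda = 0.
Primal feasibility: A x = b.

This gives the KKT block system:
  [ Q   A^T ] [ x     ]   [-c ]
  [ A    0  ] [ lambda ] = [ b ]

Solving the linear system:
  x*      = (1.75, -2)
  lambda* = (-12.5)
  f(x*)   = 9.875

x* = (1.75, -2), lambda* = (-12.5)


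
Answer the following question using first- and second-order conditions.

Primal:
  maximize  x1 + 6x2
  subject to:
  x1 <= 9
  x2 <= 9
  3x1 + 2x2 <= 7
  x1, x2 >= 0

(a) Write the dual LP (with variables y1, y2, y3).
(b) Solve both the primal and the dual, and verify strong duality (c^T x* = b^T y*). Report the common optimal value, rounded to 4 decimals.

The standard primal-dual pair for 'max c^T x s.t. A x <= b, x >= 0' is:
  Dual:  min b^T y  s.t.  A^T y >= c,  y >= 0.

So the dual LP is:
  minimize  9y1 + 9y2 + 7y3
  subject to:
    y1 + 3y3 >= 1
    y2 + 2y3 >= 6
    y1, y2, y3 >= 0

Solving the primal: x* = (0, 3.5).
  primal value c^T x* = 21.
Solving the dual: y* = (0, 0, 3).
  dual value b^T y* = 21.
Strong duality: c^T x* = b^T y*. Confirmed.

21


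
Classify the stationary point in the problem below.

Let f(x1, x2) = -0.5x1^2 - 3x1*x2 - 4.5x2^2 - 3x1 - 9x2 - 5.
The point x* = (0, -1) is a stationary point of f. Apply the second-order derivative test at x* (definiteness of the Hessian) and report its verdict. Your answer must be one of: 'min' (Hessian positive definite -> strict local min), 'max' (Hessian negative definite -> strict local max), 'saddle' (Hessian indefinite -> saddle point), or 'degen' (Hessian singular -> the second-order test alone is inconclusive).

Compute the Hessian H = grad^2 f:
  H = [[-1, -3], [-3, -9]]
Verify stationarity: grad f(x*) = H x* + g = (0, 0).
Eigenvalues of H: -10, 0.
H has a zero eigenvalue (singular; negative semidefinite but not definite), so H is neither positive definite, negative definite, nor indefinite. The second-order test alone is inconclusive -> degen.
(Indeed, f is constant along the null direction of H through x*, so x* is not a strict local extremum.)

degen


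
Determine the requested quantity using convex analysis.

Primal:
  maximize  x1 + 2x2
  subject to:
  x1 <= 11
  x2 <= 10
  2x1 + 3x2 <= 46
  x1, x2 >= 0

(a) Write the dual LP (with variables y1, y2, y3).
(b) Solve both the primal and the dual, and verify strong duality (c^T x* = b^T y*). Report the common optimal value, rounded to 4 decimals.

The standard primal-dual pair for 'max c^T x s.t. A x <= b, x >= 0' is:
  Dual:  min b^T y  s.t.  A^T y >= c,  y >= 0.

So the dual LP is:
  minimize  11y1 + 10y2 + 46y3
  subject to:
    y1 + 2y3 >= 1
    y2 + 3y3 >= 2
    y1, y2, y3 >= 0

Solving the primal: x* = (8, 10).
  primal value c^T x* = 28.
Solving the dual: y* = (0, 0.5, 0.5).
  dual value b^T y* = 28.
Strong duality: c^T x* = b^T y*. Confirmed.

28


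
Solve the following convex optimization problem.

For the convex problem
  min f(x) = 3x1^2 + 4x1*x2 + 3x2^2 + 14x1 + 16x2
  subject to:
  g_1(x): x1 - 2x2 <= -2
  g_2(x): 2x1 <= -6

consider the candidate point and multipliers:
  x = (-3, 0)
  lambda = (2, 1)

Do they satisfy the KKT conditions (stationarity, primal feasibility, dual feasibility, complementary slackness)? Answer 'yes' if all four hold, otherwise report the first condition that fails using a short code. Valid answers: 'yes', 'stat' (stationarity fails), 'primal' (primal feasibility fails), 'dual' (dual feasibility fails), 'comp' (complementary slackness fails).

Gradient of f: grad f(x) = Q x + c = (-4, 4)
Constraint values g_i(x) = a_i^T x - b_i:
  g_1((-3, 0)) = -1
  g_2((-3, 0)) = 0
Stationarity residual: grad f(x) + sum_i lambda_i a_i = (0, 0)
  -> stationarity OK
Primal feasibility (all g_i <= 0): OK
Dual feasibility (all lambda_i >= 0): OK
Complementary slackness (lambda_i * g_i(x) = 0 for all i): FAILS

Verdict: the first failing condition is complementary_slackness -> comp.

comp


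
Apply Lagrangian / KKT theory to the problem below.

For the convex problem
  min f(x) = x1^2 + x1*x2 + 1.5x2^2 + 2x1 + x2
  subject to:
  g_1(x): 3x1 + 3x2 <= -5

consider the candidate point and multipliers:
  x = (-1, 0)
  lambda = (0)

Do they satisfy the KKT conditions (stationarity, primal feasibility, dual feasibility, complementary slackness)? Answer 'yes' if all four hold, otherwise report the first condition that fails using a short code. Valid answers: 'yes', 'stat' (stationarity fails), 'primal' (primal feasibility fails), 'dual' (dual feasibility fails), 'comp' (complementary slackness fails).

Gradient of f: grad f(x) = Q x + c = (0, 0)
Constraint values g_i(x) = a_i^T x - b_i:
  g_1((-1, 0)) = 2
Stationarity residual: grad f(x) + sum_i lambda_i a_i = (0, 0)
  -> stationarity OK
Primal feasibility (all g_i <= 0): FAILS
Dual feasibility (all lambda_i >= 0): OK
Complementary slackness (lambda_i * g_i(x) = 0 for all i): OK

Verdict: the first failing condition is primal_feasibility -> primal.

primal


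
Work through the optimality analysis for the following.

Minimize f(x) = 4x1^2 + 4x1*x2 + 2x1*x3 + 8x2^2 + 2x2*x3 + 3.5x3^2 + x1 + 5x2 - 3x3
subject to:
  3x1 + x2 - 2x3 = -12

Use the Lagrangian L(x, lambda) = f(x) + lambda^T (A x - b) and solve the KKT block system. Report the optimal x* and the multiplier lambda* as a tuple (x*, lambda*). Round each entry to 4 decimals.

Form the Lagrangian:
  L(x, lambda) = (1/2) x^T Q x + c^T x + lambda^T (A x - b)
Stationarity (grad_x L = 0): Q x + c + A^T lambda = 0.
Primal feasibility: A x = b.

This gives the KKT block system:
  [ Q   A^T ] [ x     ]   [-c ]
  [ A    0  ] [ lambda ] = [ b ]

Solving the linear system:
  x*      = (-2.2536, -0.3362, 2.4515)
  lambda* = (4.4903)
  f(x*)   = 21.2973

x* = (-2.2536, -0.3362, 2.4515), lambda* = (4.4903)


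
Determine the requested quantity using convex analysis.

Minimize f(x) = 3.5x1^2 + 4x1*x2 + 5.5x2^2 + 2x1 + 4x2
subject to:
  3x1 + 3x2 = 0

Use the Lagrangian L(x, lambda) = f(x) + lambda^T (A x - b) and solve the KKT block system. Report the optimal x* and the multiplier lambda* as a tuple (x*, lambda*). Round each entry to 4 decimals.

Form the Lagrangian:
  L(x, lambda) = (1/2) x^T Q x + c^T x + lambda^T (A x - b)
Stationarity (grad_x L = 0): Q x + c + A^T lambda = 0.
Primal feasibility: A x = b.

This gives the KKT block system:
  [ Q   A^T ] [ x     ]   [-c ]
  [ A    0  ] [ lambda ] = [ b ]

Solving the linear system:
  x*      = (0.2, -0.2)
  lambda* = (-0.8667)
  f(x*)   = -0.2

x* = (0.2, -0.2), lambda* = (-0.8667)


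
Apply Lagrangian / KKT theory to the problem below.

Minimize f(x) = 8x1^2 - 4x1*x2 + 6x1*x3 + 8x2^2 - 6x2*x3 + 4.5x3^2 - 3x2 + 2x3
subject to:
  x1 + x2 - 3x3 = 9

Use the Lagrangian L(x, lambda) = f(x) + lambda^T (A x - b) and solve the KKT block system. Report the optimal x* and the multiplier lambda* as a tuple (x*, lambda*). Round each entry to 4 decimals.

Form the Lagrangian:
  L(x, lambda) = (1/2) x^T Q x + c^T x + lambda^T (A x - b)
Stationarity (grad_x L = 0): Q x + c + A^T lambda = 0.
Primal feasibility: A x = b.

This gives the KKT block system:
  [ Q   A^T ] [ x     ]   [-c ]
  [ A    0  ] [ lambda ] = [ b ]

Solving the linear system:
  x*      = (1.221, -0.2311, -2.67)
  lambda* = (-4.4394)
  f(x*)   = 17.6538

x* = (1.221, -0.2311, -2.67), lambda* = (-4.4394)


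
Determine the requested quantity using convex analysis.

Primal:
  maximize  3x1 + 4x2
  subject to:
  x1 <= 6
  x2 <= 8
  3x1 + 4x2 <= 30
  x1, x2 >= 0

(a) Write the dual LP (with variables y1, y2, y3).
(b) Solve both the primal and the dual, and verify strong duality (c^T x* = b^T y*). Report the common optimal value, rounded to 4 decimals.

The standard primal-dual pair for 'max c^T x s.t. A x <= b, x >= 0' is:
  Dual:  min b^T y  s.t.  A^T y >= c,  y >= 0.

So the dual LP is:
  minimize  6y1 + 8y2 + 30y3
  subject to:
    y1 + 3y3 >= 3
    y2 + 4y3 >= 4
    y1, y2, y3 >= 0

Solving the primal: x* = (0, 7.5).
  primal value c^T x* = 30.
Solving the dual: y* = (0, 0, 1).
  dual value b^T y* = 30.
Strong duality: c^T x* = b^T y*. Confirmed.

30


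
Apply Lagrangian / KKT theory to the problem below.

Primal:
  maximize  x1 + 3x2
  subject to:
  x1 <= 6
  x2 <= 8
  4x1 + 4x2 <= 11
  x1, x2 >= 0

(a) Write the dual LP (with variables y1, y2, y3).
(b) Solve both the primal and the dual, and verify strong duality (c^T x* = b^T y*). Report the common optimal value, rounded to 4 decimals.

The standard primal-dual pair for 'max c^T x s.t. A x <= b, x >= 0' is:
  Dual:  min b^T y  s.t.  A^T y >= c,  y >= 0.

So the dual LP is:
  minimize  6y1 + 8y2 + 11y3
  subject to:
    y1 + 4y3 >= 1
    y2 + 4y3 >= 3
    y1, y2, y3 >= 0

Solving the primal: x* = (0, 2.75).
  primal value c^T x* = 8.25.
Solving the dual: y* = (0, 0, 0.75).
  dual value b^T y* = 8.25.
Strong duality: c^T x* = b^T y*. Confirmed.

8.25


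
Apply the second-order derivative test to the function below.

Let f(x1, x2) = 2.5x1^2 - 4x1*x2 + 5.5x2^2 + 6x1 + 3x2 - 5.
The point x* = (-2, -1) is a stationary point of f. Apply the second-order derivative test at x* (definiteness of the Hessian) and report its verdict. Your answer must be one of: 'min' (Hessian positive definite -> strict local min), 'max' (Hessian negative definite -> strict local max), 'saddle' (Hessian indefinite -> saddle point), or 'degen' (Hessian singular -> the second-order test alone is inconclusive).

Compute the Hessian H = grad^2 f:
  H = [[5, -4], [-4, 11]]
Verify stationarity: grad f(x*) = H x* + g = (0, 0).
Eigenvalues of H: 3, 13.
Both eigenvalues > 0, so H is positive definite -> x* is a strict local min.

min


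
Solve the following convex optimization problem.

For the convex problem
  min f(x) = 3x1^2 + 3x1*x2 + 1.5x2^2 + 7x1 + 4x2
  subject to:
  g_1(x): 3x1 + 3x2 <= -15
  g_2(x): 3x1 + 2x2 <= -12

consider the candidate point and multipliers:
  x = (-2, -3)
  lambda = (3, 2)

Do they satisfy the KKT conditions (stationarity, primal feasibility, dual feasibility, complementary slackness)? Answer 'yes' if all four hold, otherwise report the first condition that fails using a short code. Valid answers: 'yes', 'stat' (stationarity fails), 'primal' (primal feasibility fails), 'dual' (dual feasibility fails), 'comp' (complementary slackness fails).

Gradient of f: grad f(x) = Q x + c = (-14, -11)
Constraint values g_i(x) = a_i^T x - b_i:
  g_1((-2, -3)) = 0
  g_2((-2, -3)) = 0
Stationarity residual: grad f(x) + sum_i lambda_i a_i = (1, 2)
  -> stationarity FAILS
Primal feasibility (all g_i <= 0): OK
Dual feasibility (all lambda_i >= 0): OK
Complementary slackness (lambda_i * g_i(x) = 0 for all i): OK

Verdict: the first failing condition is stationarity -> stat.

stat


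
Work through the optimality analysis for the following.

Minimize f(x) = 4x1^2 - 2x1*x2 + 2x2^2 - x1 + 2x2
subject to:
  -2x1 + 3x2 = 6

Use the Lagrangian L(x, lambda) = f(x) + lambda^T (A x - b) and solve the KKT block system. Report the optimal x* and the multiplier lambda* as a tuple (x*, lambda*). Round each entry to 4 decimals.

Form the Lagrangian:
  L(x, lambda) = (1/2) x^T Q x + c^T x + lambda^T (A x - b)
Stationarity (grad_x L = 0): Q x + c + A^T lambda = 0.
Primal feasibility: A x = b.

This gives the KKT block system:
  [ Q   A^T ] [ x     ]   [-c ]
  [ A    0  ] [ lambda ] = [ b ]

Solving the linear system:
  x*      = (-0.2344, 1.8438)
  lambda* = (-3.2812)
  f(x*)   = 11.8047

x* = (-0.2344, 1.8438), lambda* = (-3.2812)


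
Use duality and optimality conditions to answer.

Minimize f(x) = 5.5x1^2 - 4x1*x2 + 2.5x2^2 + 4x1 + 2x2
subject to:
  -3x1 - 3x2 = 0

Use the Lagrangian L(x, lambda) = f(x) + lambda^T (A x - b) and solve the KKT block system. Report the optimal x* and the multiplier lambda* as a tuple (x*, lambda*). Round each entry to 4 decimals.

Form the Lagrangian:
  L(x, lambda) = (1/2) x^T Q x + c^T x + lambda^T (A x - b)
Stationarity (grad_x L = 0): Q x + c + A^T lambda = 0.
Primal feasibility: A x = b.

This gives the KKT block system:
  [ Q   A^T ] [ x     ]   [-c ]
  [ A    0  ] [ lambda ] = [ b ]

Solving the linear system:
  x*      = (-0.0833, 0.0833)
  lambda* = (0.9167)
  f(x*)   = -0.0833

x* = (-0.0833, 0.0833), lambda* = (0.9167)


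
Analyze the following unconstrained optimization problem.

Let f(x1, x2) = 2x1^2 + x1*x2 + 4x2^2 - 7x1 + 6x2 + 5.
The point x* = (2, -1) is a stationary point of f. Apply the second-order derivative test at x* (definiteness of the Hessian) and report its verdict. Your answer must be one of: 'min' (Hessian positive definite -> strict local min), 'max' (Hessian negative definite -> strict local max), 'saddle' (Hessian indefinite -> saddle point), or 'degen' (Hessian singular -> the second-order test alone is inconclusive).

Compute the Hessian H = grad^2 f:
  H = [[4, 1], [1, 8]]
Verify stationarity: grad f(x*) = H x* + g = (0, 0).
Eigenvalues of H: 3.7639, 8.2361.
Both eigenvalues > 0, so H is positive definite -> x* is a strict local min.

min


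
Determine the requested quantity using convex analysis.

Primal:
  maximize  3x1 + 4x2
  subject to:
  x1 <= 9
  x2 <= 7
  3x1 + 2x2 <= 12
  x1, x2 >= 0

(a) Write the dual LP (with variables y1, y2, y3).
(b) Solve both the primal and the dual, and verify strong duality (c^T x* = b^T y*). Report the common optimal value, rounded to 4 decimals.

The standard primal-dual pair for 'max c^T x s.t. A x <= b, x >= 0' is:
  Dual:  min b^T y  s.t.  A^T y >= c,  y >= 0.

So the dual LP is:
  minimize  9y1 + 7y2 + 12y3
  subject to:
    y1 + 3y3 >= 3
    y2 + 2y3 >= 4
    y1, y2, y3 >= 0

Solving the primal: x* = (0, 6).
  primal value c^T x* = 24.
Solving the dual: y* = (0, 0, 2).
  dual value b^T y* = 24.
Strong duality: c^T x* = b^T y*. Confirmed.

24


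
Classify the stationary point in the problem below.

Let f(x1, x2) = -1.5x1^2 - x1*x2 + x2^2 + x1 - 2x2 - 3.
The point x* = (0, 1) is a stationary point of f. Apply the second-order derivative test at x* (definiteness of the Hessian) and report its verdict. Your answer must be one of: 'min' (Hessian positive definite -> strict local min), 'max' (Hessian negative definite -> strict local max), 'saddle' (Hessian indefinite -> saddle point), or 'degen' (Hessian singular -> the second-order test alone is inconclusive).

Compute the Hessian H = grad^2 f:
  H = [[-3, -1], [-1, 2]]
Verify stationarity: grad f(x*) = H x* + g = (0, 0).
Eigenvalues of H: -3.1926, 2.1926.
Eigenvalues have mixed signs, so H is indefinite -> x* is a saddle point.

saddle


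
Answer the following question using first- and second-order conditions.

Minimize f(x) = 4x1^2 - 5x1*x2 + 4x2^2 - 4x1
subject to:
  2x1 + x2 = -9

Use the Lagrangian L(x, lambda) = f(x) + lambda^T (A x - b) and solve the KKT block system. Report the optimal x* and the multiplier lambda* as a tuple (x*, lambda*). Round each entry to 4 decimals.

Form the Lagrangian:
  L(x, lambda) = (1/2) x^T Q x + c^T x + lambda^T (A x - b)
Stationarity (grad_x L = 0): Q x + c + A^T lambda = 0.
Primal feasibility: A x = b.

This gives the KKT block system:
  [ Q   A^T ] [ x     ]   [-c ]
  [ A    0  ] [ lambda ] = [ b ]

Solving the linear system:
  x*      = (-3.0833, -2.8333)
  lambda* = (7.25)
  f(x*)   = 38.7917

x* = (-3.0833, -2.8333), lambda* = (7.25)


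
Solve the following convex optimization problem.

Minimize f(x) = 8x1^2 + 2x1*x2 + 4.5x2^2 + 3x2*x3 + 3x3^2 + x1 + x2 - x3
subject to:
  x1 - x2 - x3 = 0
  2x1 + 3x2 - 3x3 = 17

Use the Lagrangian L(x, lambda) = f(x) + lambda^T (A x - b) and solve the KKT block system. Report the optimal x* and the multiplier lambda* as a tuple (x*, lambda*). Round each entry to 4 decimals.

Form the Lagrangian:
  L(x, lambda) = (1/2) x^T Q x + c^T x + lambda^T (A x - b)
Stationarity (grad_x L = 0): Q x + c + A^T lambda = 0.
Primal feasibility: A x = b.

This gives the KKT block system:
  [ Q   A^T ] [ x     ]   [-c ]
  [ A    0  ] [ lambda ] = [ b ]

Solving the linear system:
  x*      = (-0.0798, 2.82, -2.8999)
  lambda* = (3.7909, -4.5767)
  f(x*)   = 41.7218

x* = (-0.0798, 2.82, -2.8999), lambda* = (3.7909, -4.5767)


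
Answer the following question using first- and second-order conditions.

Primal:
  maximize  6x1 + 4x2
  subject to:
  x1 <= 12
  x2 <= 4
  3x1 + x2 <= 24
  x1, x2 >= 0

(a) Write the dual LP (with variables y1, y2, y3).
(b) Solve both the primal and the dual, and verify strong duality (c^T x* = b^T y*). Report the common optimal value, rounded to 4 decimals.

The standard primal-dual pair for 'max c^T x s.t. A x <= b, x >= 0' is:
  Dual:  min b^T y  s.t.  A^T y >= c,  y >= 0.

So the dual LP is:
  minimize  12y1 + 4y2 + 24y3
  subject to:
    y1 + 3y3 >= 6
    y2 + y3 >= 4
    y1, y2, y3 >= 0

Solving the primal: x* = (6.6667, 4).
  primal value c^T x* = 56.
Solving the dual: y* = (0, 2, 2).
  dual value b^T y* = 56.
Strong duality: c^T x* = b^T y*. Confirmed.

56


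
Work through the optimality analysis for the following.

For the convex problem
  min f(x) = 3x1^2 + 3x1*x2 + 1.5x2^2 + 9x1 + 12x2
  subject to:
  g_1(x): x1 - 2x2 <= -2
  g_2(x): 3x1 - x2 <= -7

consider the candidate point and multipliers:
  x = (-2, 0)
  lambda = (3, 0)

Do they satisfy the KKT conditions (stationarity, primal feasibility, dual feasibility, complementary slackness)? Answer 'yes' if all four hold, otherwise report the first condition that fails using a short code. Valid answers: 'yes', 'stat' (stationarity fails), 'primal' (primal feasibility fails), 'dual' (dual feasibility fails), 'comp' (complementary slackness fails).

Gradient of f: grad f(x) = Q x + c = (-3, 6)
Constraint values g_i(x) = a_i^T x - b_i:
  g_1((-2, 0)) = 0
  g_2((-2, 0)) = 1
Stationarity residual: grad f(x) + sum_i lambda_i a_i = (0, 0)
  -> stationarity OK
Primal feasibility (all g_i <= 0): FAILS
Dual feasibility (all lambda_i >= 0): OK
Complementary slackness (lambda_i * g_i(x) = 0 for all i): OK

Verdict: the first failing condition is primal_feasibility -> primal.

primal


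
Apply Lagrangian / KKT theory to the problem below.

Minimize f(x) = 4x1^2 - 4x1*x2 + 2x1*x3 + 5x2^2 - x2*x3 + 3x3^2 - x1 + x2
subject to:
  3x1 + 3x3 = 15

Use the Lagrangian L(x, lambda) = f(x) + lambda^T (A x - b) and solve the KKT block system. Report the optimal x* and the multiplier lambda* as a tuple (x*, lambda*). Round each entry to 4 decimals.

Form the Lagrangian:
  L(x, lambda) = (1/2) x^T Q x + c^T x + lambda^T (A x - b)
Stationarity (grad_x L = 0): Q x + c + A^T lambda = 0.
Primal feasibility: A x = b.

This gives the KKT block system:
  [ Q   A^T ] [ x     ]   [-c ]
  [ A    0  ] [ lambda ] = [ b ]

Solving the linear system:
  x*      = (2.4396, 1.1319, 2.5604)
  lambda* = (-6.37)
  f(x*)   = 47.1209

x* = (2.4396, 1.1319, 2.5604), lambda* = (-6.37)


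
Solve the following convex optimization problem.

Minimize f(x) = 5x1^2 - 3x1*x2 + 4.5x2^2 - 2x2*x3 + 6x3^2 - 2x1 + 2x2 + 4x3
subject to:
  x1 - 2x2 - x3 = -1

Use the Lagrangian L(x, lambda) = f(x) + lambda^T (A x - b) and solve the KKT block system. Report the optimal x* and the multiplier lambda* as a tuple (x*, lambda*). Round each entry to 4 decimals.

Form the Lagrangian:
  L(x, lambda) = (1/2) x^T Q x + c^T x + lambda^T (A x - b)
Stationarity (grad_x L = 0): Q x + c + A^T lambda = 0.
Primal feasibility: A x = b.

This gives the KKT block system:
  [ Q   A^T ] [ x     ]   [-c ]
  [ A    0  ] [ lambda ] = [ b ]

Solving the linear system:
  x*      = (0.0306, 0.5059, 0.0187)
  lambda* = (3.2122)
  f(x*)   = 2.1188

x* = (0.0306, 0.5059, 0.0187), lambda* = (3.2122)


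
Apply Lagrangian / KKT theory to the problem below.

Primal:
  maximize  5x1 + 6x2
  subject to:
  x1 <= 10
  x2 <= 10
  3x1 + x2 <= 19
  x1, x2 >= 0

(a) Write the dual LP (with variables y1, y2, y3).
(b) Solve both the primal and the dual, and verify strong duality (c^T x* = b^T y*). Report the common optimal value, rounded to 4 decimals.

The standard primal-dual pair for 'max c^T x s.t. A x <= b, x >= 0' is:
  Dual:  min b^T y  s.t.  A^T y >= c,  y >= 0.

So the dual LP is:
  minimize  10y1 + 10y2 + 19y3
  subject to:
    y1 + 3y3 >= 5
    y2 + y3 >= 6
    y1, y2, y3 >= 0

Solving the primal: x* = (3, 10).
  primal value c^T x* = 75.
Solving the dual: y* = (0, 4.3333, 1.6667).
  dual value b^T y* = 75.
Strong duality: c^T x* = b^T y*. Confirmed.

75


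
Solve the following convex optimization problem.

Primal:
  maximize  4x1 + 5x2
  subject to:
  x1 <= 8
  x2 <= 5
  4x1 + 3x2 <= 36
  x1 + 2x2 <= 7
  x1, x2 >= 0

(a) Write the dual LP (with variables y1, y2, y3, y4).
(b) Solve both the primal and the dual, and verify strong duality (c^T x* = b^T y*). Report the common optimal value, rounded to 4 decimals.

The standard primal-dual pair for 'max c^T x s.t. A x <= b, x >= 0' is:
  Dual:  min b^T y  s.t.  A^T y >= c,  y >= 0.

So the dual LP is:
  minimize  8y1 + 5y2 + 36y3 + 7y4
  subject to:
    y1 + 4y3 + y4 >= 4
    y2 + 3y3 + 2y4 >= 5
    y1, y2, y3, y4 >= 0

Solving the primal: x* = (7, 0).
  primal value c^T x* = 28.
Solving the dual: y* = (0, 0, 0, 4).
  dual value b^T y* = 28.
Strong duality: c^T x* = b^T y*. Confirmed.

28


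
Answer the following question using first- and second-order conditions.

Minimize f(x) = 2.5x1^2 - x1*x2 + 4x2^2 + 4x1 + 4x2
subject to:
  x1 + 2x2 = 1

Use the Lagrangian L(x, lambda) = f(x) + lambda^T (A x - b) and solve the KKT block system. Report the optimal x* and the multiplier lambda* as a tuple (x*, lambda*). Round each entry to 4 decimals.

Form the Lagrangian:
  L(x, lambda) = (1/2) x^T Q x + c^T x + lambda^T (A x - b)
Stationarity (grad_x L = 0): Q x + c + A^T lambda = 0.
Primal feasibility: A x = b.

This gives the KKT block system:
  [ Q   A^T ] [ x     ]   [-c ]
  [ A    0  ] [ lambda ] = [ b ]

Solving the linear system:
  x*      = (0.0625, 0.4688)
  lambda* = (-3.8437)
  f(x*)   = 2.9844

x* = (0.0625, 0.4688), lambda* = (-3.8437)


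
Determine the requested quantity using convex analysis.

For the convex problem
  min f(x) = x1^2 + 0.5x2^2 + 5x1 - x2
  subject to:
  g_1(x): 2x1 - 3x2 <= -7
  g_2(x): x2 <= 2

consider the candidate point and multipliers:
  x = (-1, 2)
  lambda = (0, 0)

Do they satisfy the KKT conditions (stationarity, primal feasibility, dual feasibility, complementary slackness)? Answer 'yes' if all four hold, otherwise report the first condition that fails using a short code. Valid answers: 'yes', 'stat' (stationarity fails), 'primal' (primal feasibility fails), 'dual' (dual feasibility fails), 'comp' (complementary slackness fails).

Gradient of f: grad f(x) = Q x + c = (3, 1)
Constraint values g_i(x) = a_i^T x - b_i:
  g_1((-1, 2)) = -1
  g_2((-1, 2)) = 0
Stationarity residual: grad f(x) + sum_i lambda_i a_i = (3, 1)
  -> stationarity FAILS
Primal feasibility (all g_i <= 0): OK
Dual feasibility (all lambda_i >= 0): OK
Complementary slackness (lambda_i * g_i(x) = 0 for all i): OK

Verdict: the first failing condition is stationarity -> stat.

stat


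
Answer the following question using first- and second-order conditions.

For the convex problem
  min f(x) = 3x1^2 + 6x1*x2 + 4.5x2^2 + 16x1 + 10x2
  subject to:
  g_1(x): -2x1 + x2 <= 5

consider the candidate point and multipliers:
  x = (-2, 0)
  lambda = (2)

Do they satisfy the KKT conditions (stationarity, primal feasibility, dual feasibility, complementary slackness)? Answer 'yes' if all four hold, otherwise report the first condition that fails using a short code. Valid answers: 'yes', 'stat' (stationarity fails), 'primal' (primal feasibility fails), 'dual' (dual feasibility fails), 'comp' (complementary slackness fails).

Gradient of f: grad f(x) = Q x + c = (4, -2)
Constraint values g_i(x) = a_i^T x - b_i:
  g_1((-2, 0)) = -1
Stationarity residual: grad f(x) + sum_i lambda_i a_i = (0, 0)
  -> stationarity OK
Primal feasibility (all g_i <= 0): OK
Dual feasibility (all lambda_i >= 0): OK
Complementary slackness (lambda_i * g_i(x) = 0 for all i): FAILS

Verdict: the first failing condition is complementary_slackness -> comp.

comp


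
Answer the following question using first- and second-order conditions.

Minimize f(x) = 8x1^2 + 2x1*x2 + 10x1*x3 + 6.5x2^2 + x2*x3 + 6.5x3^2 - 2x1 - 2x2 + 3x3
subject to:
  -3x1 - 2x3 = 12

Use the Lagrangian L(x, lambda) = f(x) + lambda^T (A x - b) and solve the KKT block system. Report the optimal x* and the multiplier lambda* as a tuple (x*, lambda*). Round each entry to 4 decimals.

Form the Lagrangian:
  L(x, lambda) = (1/2) x^T Q x + c^T x + lambda^T (A x - b)
Stationarity (grad_x L = 0): Q x + c + A^T lambda = 0.
Primal feasibility: A x = b.

This gives the KKT block system:
  [ Q   A^T ] [ x     ]   [-c ]
  [ A    0  ] [ lambda ] = [ b ]

Solving the linear system:
  x*      = (-3.3359, 0.7437, -0.9962)
  lambda* = (-21.2828)
  f(x*)   = 128.7948

x* = (-3.3359, 0.7437, -0.9962), lambda* = (-21.2828)


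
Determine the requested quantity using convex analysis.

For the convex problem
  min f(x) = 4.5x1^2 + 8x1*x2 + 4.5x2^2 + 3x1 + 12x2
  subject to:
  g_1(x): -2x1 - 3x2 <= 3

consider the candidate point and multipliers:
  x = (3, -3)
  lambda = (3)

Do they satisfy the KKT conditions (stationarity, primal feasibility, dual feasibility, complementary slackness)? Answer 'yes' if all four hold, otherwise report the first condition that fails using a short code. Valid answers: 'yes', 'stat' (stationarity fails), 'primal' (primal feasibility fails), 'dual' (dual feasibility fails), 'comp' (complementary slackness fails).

Gradient of f: grad f(x) = Q x + c = (6, 9)
Constraint values g_i(x) = a_i^T x - b_i:
  g_1((3, -3)) = 0
Stationarity residual: grad f(x) + sum_i lambda_i a_i = (0, 0)
  -> stationarity OK
Primal feasibility (all g_i <= 0): OK
Dual feasibility (all lambda_i >= 0): OK
Complementary slackness (lambda_i * g_i(x) = 0 for all i): OK

Verdict: yes, KKT holds.

yes
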